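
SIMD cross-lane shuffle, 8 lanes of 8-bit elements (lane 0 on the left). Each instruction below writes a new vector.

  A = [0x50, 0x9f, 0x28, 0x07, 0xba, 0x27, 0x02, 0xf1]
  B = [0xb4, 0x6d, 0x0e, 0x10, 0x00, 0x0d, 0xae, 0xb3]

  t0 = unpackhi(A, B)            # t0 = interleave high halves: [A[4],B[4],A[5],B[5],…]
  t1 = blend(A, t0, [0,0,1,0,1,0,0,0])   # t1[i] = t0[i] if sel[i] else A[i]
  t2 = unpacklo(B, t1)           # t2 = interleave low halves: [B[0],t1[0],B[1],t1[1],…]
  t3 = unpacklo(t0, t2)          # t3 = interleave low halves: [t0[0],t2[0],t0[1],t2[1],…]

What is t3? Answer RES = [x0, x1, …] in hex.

RES = [ 0xba  0xb4  0x00  0x50  0x27  0x6d  0x0d  0x9f ]

t0 = [0xba, 0x00, 0x27, 0x0d, 0x02, 0xae, 0xf1, 0xb3]
t1 = [0x50, 0x9f, 0x27, 0x07, 0x02, 0x27, 0x02, 0xf1]
t2 = [0xb4, 0x50, 0x6d, 0x9f, 0x0e, 0x27, 0x10, 0x07]
t3 = [0xba, 0xb4, 0x00, 0x50, 0x27, 0x6d, 0x0d, 0x9f]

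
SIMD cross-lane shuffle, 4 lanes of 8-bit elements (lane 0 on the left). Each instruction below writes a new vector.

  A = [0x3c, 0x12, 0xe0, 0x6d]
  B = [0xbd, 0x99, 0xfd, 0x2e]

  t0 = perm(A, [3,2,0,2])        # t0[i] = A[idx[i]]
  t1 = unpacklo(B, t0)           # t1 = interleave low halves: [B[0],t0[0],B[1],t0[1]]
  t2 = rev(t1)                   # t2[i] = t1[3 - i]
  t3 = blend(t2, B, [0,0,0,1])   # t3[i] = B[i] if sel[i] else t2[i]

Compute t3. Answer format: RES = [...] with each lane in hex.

RES = [0xe0, 0x99, 0x6d, 0x2e]

  t0: 6d e0 3c e0
  t1: bd 6d 99 e0
  t2: e0 99 6d bd
  t3: e0 99 6d 2e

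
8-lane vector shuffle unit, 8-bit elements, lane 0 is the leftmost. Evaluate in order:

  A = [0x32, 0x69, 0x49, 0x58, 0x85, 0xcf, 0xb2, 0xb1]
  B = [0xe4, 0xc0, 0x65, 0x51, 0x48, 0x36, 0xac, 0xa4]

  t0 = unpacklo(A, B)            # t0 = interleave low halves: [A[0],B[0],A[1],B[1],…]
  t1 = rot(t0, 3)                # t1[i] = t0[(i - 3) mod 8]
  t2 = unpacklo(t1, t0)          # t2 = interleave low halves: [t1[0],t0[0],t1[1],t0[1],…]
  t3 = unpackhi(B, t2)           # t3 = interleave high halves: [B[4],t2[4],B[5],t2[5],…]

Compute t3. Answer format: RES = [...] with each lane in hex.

RES = [ 0x48  0x51  0x36  0x69  0xac  0x32  0xa4  0xc0 ]

→ t0 |32|e4|69|c0|49|65|58|51|
→ t1 |65|58|51|32|e4|69|c0|49|
→ t2 |65|32|58|e4|51|69|32|c0|
→ t3 |48|51|36|69|ac|32|a4|c0|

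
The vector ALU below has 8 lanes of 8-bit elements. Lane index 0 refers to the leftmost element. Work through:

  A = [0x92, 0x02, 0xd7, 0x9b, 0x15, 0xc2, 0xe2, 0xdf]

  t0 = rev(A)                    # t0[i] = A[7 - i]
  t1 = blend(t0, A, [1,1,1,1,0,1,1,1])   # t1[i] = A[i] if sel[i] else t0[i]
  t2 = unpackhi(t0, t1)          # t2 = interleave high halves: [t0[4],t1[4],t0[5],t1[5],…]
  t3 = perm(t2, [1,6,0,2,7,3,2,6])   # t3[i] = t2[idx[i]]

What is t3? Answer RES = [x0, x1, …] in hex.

→ t0 |df|e2|c2|15|9b|d7|02|92|
→ t1 |92|02|d7|9b|9b|c2|e2|df|
→ t2 |9b|9b|d7|c2|02|e2|92|df|
→ t3 |9b|92|9b|d7|df|c2|d7|92|

RES = [ 0x9b  0x92  0x9b  0xd7  0xdf  0xc2  0xd7  0x92 ]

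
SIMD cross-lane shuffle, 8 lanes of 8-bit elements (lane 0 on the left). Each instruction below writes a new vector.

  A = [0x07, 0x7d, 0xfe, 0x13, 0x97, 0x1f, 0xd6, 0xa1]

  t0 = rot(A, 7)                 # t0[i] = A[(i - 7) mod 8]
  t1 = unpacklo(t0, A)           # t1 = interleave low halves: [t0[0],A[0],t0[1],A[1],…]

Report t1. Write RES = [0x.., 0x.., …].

RES = [0x7d, 0x07, 0xfe, 0x7d, 0x13, 0xfe, 0x97, 0x13]

  t0: 7d fe 13 97 1f d6 a1 07
  t1: 7d 07 fe 7d 13 fe 97 13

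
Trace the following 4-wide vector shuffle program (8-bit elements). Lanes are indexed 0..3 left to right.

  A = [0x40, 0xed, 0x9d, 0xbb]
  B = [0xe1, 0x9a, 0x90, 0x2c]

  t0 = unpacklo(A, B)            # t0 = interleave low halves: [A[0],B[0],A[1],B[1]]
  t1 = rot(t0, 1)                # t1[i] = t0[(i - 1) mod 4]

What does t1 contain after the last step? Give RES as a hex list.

t0 = [0x40, 0xe1, 0xed, 0x9a]
t1 = [0x9a, 0x40, 0xe1, 0xed]

RES = [ 0x9a  0x40  0xe1  0xed ]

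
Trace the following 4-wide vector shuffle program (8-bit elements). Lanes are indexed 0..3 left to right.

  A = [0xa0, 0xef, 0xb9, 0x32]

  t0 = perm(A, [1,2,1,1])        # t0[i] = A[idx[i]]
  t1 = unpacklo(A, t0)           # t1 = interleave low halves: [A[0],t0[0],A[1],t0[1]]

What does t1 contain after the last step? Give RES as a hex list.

RES = [ 0xa0  0xef  0xef  0xb9 ]

→ t0 |ef|b9|ef|ef|
→ t1 |a0|ef|ef|b9|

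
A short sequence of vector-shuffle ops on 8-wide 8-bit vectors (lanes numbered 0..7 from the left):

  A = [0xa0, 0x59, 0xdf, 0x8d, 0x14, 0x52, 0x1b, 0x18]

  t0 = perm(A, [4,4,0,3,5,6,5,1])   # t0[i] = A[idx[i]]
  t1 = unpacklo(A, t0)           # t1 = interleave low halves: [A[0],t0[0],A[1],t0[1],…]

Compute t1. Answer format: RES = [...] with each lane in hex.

RES = [0xa0, 0x14, 0x59, 0x14, 0xdf, 0xa0, 0x8d, 0x8d]

→ t0 |14|14|a0|8d|52|1b|52|59|
→ t1 |a0|14|59|14|df|a0|8d|8d|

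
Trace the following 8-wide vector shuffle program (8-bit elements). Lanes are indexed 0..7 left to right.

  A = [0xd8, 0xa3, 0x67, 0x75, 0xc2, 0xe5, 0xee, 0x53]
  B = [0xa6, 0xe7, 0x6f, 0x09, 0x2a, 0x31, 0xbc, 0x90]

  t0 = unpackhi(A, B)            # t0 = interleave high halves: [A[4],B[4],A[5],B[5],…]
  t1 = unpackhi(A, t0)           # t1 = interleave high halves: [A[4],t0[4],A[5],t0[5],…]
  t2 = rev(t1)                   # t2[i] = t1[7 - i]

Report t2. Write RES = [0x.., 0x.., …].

  t0: c2 2a e5 31 ee bc 53 90
  t1: c2 ee e5 bc ee 53 53 90
  t2: 90 53 53 ee bc e5 ee c2

RES = [0x90, 0x53, 0x53, 0xee, 0xbc, 0xe5, 0xee, 0xc2]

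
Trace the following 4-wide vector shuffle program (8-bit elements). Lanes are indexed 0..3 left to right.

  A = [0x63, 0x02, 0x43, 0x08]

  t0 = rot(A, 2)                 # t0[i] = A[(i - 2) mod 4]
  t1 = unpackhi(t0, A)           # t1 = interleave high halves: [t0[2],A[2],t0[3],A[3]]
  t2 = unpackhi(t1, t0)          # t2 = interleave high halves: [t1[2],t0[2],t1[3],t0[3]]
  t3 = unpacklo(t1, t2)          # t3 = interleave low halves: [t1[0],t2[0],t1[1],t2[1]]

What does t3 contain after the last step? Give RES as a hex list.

t0 = [0x43, 0x08, 0x63, 0x02]
t1 = [0x63, 0x43, 0x02, 0x08]
t2 = [0x02, 0x63, 0x08, 0x02]
t3 = [0x63, 0x02, 0x43, 0x63]

RES = [0x63, 0x02, 0x43, 0x63]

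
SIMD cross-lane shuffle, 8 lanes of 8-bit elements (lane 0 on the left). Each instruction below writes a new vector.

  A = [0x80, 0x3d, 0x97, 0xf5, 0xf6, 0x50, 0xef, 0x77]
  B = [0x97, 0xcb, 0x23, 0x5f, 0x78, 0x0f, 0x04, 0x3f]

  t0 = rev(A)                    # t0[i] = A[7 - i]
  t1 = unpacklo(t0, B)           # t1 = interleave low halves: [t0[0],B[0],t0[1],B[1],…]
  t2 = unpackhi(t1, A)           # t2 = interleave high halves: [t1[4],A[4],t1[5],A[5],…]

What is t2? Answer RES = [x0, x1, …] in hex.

t0 = [0x77, 0xef, 0x50, 0xf6, 0xf5, 0x97, 0x3d, 0x80]
t1 = [0x77, 0x97, 0xef, 0xcb, 0x50, 0x23, 0xf6, 0x5f]
t2 = [0x50, 0xf6, 0x23, 0x50, 0xf6, 0xef, 0x5f, 0x77]

RES = [ 0x50  0xf6  0x23  0x50  0xf6  0xef  0x5f  0x77 ]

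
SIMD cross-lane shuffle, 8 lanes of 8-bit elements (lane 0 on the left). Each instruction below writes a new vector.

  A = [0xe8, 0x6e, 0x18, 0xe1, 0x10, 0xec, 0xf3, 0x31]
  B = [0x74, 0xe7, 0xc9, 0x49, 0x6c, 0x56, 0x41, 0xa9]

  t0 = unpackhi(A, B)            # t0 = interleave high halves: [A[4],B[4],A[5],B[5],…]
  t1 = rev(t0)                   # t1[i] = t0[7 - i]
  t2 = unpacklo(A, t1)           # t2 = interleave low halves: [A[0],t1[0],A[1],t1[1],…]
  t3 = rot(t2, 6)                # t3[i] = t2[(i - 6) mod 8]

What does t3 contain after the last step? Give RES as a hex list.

→ t0 |10|6c|ec|56|f3|41|31|a9|
→ t1 |a9|31|41|f3|56|ec|6c|10|
→ t2 |e8|a9|6e|31|18|41|e1|f3|
→ t3 |6e|31|18|41|e1|f3|e8|a9|

RES = [ 0x6e  0x31  0x18  0x41  0xe1  0xf3  0xe8  0xa9 ]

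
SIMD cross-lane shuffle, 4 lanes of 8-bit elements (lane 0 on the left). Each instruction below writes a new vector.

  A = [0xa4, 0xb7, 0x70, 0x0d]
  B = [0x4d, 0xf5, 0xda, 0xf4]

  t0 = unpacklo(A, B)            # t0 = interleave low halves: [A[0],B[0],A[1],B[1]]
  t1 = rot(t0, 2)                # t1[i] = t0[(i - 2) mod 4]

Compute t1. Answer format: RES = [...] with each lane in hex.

  t0: a4 4d b7 f5
  t1: b7 f5 a4 4d

RES = [0xb7, 0xf5, 0xa4, 0x4d]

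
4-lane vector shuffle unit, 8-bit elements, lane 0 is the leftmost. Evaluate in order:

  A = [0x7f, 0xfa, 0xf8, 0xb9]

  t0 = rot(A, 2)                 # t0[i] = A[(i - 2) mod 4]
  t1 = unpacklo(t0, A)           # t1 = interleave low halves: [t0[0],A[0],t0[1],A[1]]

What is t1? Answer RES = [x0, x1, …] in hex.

RES = [ 0xf8  0x7f  0xb9  0xfa ]

→ t0 |f8|b9|7f|fa|
→ t1 |f8|7f|b9|fa|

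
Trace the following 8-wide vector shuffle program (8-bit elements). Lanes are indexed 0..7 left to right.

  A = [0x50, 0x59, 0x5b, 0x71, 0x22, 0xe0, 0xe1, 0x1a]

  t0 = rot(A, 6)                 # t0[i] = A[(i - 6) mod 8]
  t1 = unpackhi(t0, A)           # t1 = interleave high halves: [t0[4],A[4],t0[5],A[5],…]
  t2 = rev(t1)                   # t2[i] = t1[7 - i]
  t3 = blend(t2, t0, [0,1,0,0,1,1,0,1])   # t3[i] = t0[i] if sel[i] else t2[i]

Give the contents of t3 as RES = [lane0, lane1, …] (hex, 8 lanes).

RES = [0x1a, 0x71, 0xe1, 0x50, 0xe1, 0x1a, 0x22, 0x59]

t0 = [0x5b, 0x71, 0x22, 0xe0, 0xe1, 0x1a, 0x50, 0x59]
t1 = [0xe1, 0x22, 0x1a, 0xe0, 0x50, 0xe1, 0x59, 0x1a]
t2 = [0x1a, 0x59, 0xe1, 0x50, 0xe0, 0x1a, 0x22, 0xe1]
t3 = [0x1a, 0x71, 0xe1, 0x50, 0xe1, 0x1a, 0x22, 0x59]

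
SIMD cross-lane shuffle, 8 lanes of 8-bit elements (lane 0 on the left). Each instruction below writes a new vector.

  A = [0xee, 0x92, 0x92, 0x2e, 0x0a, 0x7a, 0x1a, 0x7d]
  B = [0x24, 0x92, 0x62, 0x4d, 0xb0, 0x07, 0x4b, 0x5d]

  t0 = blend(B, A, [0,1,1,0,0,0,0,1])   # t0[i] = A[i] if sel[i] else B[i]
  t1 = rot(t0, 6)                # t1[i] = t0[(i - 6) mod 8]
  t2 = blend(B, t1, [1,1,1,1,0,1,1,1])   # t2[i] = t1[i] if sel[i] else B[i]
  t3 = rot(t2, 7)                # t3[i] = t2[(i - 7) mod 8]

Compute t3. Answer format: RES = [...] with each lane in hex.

RES = [ 0x4d  0xb0  0x07  0xb0  0x7d  0x24  0x92  0x92 ]

  t0: 24 92 92 4d b0 07 4b 7d
  t1: 92 4d b0 07 4b 7d 24 92
  t2: 92 4d b0 07 b0 7d 24 92
  t3: 4d b0 07 b0 7d 24 92 92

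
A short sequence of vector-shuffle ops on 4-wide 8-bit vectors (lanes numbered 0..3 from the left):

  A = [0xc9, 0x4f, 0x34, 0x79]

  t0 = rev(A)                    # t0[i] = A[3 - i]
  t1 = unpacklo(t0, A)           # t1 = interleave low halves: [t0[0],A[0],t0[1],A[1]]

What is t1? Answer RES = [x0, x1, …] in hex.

RES = [ 0x79  0xc9  0x34  0x4f ]

  t0: 79 34 4f c9
  t1: 79 c9 34 4f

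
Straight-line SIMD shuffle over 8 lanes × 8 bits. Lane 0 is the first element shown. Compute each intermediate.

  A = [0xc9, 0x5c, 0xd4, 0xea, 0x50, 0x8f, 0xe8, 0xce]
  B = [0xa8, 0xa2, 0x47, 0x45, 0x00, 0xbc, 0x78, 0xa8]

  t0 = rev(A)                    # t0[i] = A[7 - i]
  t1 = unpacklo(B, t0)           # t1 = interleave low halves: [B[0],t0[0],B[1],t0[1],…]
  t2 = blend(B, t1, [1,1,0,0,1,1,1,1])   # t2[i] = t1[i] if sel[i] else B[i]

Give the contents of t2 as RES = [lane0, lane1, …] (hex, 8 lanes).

  t0: ce e8 8f 50 ea d4 5c c9
  t1: a8 ce a2 e8 47 8f 45 50
  t2: a8 ce 47 45 47 8f 45 50

RES = [0xa8, 0xce, 0x47, 0x45, 0x47, 0x8f, 0x45, 0x50]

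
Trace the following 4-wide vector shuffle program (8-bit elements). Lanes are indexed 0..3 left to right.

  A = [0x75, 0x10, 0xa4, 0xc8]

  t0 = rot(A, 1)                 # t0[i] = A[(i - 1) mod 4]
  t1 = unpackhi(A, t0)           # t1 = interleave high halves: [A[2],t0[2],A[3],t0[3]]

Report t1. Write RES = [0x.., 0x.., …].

RES = [0xa4, 0x10, 0xc8, 0xa4]

  t0: c8 75 10 a4
  t1: a4 10 c8 a4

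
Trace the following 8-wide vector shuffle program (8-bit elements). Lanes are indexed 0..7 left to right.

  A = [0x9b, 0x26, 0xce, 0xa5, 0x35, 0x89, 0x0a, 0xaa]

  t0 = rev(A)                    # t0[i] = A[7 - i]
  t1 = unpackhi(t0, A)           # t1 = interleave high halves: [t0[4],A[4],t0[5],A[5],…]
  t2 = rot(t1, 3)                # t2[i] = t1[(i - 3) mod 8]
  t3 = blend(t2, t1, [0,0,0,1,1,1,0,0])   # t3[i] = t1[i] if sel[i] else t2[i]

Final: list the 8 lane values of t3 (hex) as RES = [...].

  t0: aa 0a 89 35 a5 ce 26 9b
  t1: a5 35 ce 89 26 0a 9b aa
  t2: 0a 9b aa a5 35 ce 89 26
  t3: 0a 9b aa 89 26 0a 89 26

RES = [0x0a, 0x9b, 0xaa, 0x89, 0x26, 0x0a, 0x89, 0x26]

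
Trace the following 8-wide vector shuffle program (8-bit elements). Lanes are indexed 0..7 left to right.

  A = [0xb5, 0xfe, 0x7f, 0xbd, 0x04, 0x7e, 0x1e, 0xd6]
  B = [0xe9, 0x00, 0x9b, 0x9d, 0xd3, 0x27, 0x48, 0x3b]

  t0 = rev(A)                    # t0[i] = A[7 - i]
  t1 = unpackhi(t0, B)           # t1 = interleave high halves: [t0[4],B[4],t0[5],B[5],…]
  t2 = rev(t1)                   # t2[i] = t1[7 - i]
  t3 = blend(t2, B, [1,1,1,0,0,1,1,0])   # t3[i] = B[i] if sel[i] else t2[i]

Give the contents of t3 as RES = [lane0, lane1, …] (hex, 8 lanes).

  t0: d6 1e 7e 04 bd 7f fe b5
  t1: bd d3 7f 27 fe 48 b5 3b
  t2: 3b b5 48 fe 27 7f d3 bd
  t3: e9 00 9b fe 27 27 48 bd

RES = [0xe9, 0x00, 0x9b, 0xfe, 0x27, 0x27, 0x48, 0xbd]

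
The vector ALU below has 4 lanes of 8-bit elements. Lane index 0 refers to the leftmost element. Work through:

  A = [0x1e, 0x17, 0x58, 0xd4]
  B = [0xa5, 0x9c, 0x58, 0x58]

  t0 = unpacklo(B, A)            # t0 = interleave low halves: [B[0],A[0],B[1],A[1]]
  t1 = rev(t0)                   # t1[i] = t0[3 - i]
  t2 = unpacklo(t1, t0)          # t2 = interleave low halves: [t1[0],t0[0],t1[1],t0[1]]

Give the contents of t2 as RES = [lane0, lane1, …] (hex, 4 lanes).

RES = [ 0x17  0xa5  0x9c  0x1e ]

t0 = [0xa5, 0x1e, 0x9c, 0x17]
t1 = [0x17, 0x9c, 0x1e, 0xa5]
t2 = [0x17, 0xa5, 0x9c, 0x1e]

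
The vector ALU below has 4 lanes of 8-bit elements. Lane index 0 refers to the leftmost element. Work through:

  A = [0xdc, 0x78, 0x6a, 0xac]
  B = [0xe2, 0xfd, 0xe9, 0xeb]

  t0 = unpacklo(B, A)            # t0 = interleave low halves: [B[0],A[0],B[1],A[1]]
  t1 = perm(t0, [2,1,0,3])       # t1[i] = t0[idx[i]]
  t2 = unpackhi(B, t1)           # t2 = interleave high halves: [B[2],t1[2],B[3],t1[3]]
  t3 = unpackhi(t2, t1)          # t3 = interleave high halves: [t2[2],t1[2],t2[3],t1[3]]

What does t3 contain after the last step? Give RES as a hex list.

RES = [ 0xeb  0xe2  0x78  0x78 ]

  t0: e2 dc fd 78
  t1: fd dc e2 78
  t2: e9 e2 eb 78
  t3: eb e2 78 78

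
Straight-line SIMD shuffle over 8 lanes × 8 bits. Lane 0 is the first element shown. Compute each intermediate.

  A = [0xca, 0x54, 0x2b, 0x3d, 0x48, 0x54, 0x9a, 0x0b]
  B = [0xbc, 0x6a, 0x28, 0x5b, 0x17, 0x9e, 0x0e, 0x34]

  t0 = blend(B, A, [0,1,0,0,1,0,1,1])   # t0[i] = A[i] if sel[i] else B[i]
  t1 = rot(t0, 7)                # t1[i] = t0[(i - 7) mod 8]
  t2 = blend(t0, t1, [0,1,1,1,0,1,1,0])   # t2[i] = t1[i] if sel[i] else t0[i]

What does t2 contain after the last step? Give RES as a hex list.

  t0: bc 54 28 5b 48 9e 9a 0b
  t1: 54 28 5b 48 9e 9a 0b bc
  t2: bc 28 5b 48 48 9a 0b 0b

RES = [0xbc, 0x28, 0x5b, 0x48, 0x48, 0x9a, 0x0b, 0x0b]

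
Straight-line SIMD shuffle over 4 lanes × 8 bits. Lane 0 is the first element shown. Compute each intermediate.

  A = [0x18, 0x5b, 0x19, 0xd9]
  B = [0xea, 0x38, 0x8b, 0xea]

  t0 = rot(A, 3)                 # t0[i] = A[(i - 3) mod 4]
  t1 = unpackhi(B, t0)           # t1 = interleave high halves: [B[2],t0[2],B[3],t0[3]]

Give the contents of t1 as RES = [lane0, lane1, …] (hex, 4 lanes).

RES = [0x8b, 0xd9, 0xea, 0x18]

  t0: 5b 19 d9 18
  t1: 8b d9 ea 18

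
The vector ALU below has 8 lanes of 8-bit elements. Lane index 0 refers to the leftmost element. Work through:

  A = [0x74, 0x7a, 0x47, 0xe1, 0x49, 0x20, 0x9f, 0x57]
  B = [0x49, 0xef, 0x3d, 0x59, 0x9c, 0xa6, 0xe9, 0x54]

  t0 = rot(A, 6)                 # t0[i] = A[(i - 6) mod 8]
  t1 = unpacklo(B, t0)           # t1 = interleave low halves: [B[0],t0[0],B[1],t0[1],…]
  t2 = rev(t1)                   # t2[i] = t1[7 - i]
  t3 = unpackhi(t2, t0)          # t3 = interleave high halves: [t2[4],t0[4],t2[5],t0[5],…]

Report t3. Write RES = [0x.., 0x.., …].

RES = [0xe1, 0x9f, 0xef, 0x57, 0x47, 0x74, 0x49, 0x7a]

→ t0 |47|e1|49|20|9f|57|74|7a|
→ t1 |49|47|ef|e1|3d|49|59|20|
→ t2 |20|59|49|3d|e1|ef|47|49|
→ t3 |e1|9f|ef|57|47|74|49|7a|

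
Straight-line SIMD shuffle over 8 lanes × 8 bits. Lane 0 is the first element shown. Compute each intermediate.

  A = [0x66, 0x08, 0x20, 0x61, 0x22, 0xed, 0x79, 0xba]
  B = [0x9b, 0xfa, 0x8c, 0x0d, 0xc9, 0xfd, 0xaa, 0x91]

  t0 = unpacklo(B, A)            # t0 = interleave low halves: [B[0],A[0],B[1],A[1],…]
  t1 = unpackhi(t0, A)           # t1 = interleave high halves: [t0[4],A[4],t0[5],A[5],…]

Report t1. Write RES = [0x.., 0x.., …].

  t0: 9b 66 fa 08 8c 20 0d 61
  t1: 8c 22 20 ed 0d 79 61 ba

RES = [0x8c, 0x22, 0x20, 0xed, 0x0d, 0x79, 0x61, 0xba]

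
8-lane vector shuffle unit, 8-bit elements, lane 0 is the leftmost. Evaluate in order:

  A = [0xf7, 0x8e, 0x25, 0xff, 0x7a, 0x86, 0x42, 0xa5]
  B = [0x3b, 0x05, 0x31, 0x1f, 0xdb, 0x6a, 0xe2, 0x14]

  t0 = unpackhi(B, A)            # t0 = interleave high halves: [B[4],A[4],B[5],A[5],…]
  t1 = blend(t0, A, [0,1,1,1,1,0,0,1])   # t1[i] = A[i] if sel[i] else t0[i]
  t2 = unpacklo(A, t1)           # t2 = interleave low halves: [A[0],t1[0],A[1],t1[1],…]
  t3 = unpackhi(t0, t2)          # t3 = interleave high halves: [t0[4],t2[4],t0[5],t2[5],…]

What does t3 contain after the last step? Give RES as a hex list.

t0 = [0xdb, 0x7a, 0x6a, 0x86, 0xe2, 0x42, 0x14, 0xa5]
t1 = [0xdb, 0x8e, 0x25, 0xff, 0x7a, 0x42, 0x14, 0xa5]
t2 = [0xf7, 0xdb, 0x8e, 0x8e, 0x25, 0x25, 0xff, 0xff]
t3 = [0xe2, 0x25, 0x42, 0x25, 0x14, 0xff, 0xa5, 0xff]

RES = [0xe2, 0x25, 0x42, 0x25, 0x14, 0xff, 0xa5, 0xff]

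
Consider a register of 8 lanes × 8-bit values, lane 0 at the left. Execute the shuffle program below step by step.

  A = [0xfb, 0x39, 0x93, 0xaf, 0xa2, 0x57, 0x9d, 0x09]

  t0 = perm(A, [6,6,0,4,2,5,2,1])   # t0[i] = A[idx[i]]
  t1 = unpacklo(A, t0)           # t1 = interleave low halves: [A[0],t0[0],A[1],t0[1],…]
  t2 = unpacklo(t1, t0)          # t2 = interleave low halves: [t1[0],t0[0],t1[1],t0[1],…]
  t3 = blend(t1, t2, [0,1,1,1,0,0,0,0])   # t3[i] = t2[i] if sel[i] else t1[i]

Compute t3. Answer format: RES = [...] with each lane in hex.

  t0: 9d 9d fb a2 93 57 93 39
  t1: fb 9d 39 9d 93 fb af a2
  t2: fb 9d 9d 9d 39 fb 9d a2
  t3: fb 9d 9d 9d 93 fb af a2

RES = [ 0xfb  0x9d  0x9d  0x9d  0x93  0xfb  0xaf  0xa2 ]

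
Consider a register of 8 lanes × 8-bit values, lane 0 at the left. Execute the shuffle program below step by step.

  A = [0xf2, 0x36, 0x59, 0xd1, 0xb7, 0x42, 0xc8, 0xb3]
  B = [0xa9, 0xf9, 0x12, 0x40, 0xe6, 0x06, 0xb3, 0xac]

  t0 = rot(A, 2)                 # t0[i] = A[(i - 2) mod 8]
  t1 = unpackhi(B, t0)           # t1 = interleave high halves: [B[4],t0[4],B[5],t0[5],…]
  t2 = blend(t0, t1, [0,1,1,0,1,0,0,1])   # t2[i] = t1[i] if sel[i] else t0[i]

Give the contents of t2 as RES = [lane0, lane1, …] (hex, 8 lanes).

  t0: c8 b3 f2 36 59 d1 b7 42
  t1: e6 59 06 d1 b3 b7 ac 42
  t2: c8 59 06 36 b3 d1 b7 42

RES = [0xc8, 0x59, 0x06, 0x36, 0xb3, 0xd1, 0xb7, 0x42]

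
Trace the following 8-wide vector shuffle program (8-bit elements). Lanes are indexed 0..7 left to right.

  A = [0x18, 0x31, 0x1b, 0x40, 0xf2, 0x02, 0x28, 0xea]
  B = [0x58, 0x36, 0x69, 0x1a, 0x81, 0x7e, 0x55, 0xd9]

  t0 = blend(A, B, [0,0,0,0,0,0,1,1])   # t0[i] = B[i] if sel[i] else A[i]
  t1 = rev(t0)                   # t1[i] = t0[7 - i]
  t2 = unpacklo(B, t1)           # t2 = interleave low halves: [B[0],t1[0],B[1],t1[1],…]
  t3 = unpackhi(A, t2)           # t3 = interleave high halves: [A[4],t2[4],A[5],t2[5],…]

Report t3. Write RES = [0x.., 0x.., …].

t0 = [0x18, 0x31, 0x1b, 0x40, 0xf2, 0x02, 0x55, 0xd9]
t1 = [0xd9, 0x55, 0x02, 0xf2, 0x40, 0x1b, 0x31, 0x18]
t2 = [0x58, 0xd9, 0x36, 0x55, 0x69, 0x02, 0x1a, 0xf2]
t3 = [0xf2, 0x69, 0x02, 0x02, 0x28, 0x1a, 0xea, 0xf2]

RES = [0xf2, 0x69, 0x02, 0x02, 0x28, 0x1a, 0xea, 0xf2]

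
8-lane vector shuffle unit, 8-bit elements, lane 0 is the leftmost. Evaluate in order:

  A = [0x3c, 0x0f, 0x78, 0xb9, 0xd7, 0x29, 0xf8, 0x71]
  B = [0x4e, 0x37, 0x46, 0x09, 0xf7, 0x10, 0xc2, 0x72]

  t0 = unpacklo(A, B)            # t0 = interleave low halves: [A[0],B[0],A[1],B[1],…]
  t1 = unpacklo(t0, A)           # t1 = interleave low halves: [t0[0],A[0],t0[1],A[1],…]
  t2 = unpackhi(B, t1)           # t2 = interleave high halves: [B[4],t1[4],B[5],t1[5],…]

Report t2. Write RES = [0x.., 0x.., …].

RES = [ 0xf7  0x0f  0x10  0x78  0xc2  0x37  0x72  0xb9 ]

→ t0 |3c|4e|0f|37|78|46|b9|09|
→ t1 |3c|3c|4e|0f|0f|78|37|b9|
→ t2 |f7|0f|10|78|c2|37|72|b9|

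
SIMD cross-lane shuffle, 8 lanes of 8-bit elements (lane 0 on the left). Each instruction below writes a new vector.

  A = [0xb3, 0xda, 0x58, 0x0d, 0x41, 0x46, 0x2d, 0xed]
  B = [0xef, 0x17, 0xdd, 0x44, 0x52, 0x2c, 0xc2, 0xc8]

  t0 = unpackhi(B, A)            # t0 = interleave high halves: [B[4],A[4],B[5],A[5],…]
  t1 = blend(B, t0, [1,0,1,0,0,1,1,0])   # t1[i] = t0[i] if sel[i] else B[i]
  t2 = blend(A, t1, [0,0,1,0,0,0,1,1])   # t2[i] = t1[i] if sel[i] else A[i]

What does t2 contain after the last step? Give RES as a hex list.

RES = [ 0xb3  0xda  0x2c  0x0d  0x41  0x46  0xc8  0xc8 ]

→ t0 |52|41|2c|46|c2|2d|c8|ed|
→ t1 |52|17|2c|44|52|2d|c8|c8|
→ t2 |b3|da|2c|0d|41|46|c8|c8|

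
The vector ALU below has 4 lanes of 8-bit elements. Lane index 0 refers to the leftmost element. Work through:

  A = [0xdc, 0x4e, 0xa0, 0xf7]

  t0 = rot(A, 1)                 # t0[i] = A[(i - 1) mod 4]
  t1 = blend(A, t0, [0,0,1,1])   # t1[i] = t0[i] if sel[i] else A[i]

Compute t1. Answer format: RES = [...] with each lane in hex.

→ t0 |f7|dc|4e|a0|
→ t1 |dc|4e|4e|a0|

RES = [0xdc, 0x4e, 0x4e, 0xa0]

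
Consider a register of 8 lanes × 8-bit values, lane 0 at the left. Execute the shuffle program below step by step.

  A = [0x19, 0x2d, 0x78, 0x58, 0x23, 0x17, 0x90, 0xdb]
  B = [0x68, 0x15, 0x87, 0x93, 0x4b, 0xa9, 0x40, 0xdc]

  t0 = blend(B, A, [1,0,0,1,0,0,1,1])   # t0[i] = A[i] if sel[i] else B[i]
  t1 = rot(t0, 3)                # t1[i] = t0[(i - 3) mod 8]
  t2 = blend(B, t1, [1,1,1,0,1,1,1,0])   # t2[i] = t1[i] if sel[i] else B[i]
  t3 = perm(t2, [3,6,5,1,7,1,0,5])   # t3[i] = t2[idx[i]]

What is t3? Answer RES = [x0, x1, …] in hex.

  t0: 19 15 87 58 4b a9 90 db
  t1: a9 90 db 19 15 87 58 4b
  t2: a9 90 db 93 15 87 58 dc
  t3: 93 58 87 90 dc 90 a9 87

RES = [0x93, 0x58, 0x87, 0x90, 0xdc, 0x90, 0xa9, 0x87]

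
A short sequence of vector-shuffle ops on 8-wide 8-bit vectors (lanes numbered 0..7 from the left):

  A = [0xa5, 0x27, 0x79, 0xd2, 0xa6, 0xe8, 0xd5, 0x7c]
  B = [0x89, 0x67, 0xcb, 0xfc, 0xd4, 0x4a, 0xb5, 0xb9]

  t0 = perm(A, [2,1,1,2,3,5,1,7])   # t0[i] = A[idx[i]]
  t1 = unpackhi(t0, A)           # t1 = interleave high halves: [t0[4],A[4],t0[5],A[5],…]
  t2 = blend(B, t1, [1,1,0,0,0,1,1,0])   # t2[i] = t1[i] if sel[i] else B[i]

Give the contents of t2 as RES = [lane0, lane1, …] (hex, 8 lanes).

→ t0 |79|27|27|79|d2|e8|27|7c|
→ t1 |d2|a6|e8|e8|27|d5|7c|7c|
→ t2 |d2|a6|cb|fc|d4|d5|7c|b9|

RES = [0xd2, 0xa6, 0xcb, 0xfc, 0xd4, 0xd5, 0x7c, 0xb9]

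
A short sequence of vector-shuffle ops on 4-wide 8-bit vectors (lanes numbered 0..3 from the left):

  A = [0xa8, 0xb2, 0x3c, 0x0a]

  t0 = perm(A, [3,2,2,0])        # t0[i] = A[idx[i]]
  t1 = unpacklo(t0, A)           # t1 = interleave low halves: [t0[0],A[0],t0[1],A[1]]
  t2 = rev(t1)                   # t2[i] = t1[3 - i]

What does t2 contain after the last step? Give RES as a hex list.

RES = [ 0xb2  0x3c  0xa8  0x0a ]

  t0: 0a 3c 3c a8
  t1: 0a a8 3c b2
  t2: b2 3c a8 0a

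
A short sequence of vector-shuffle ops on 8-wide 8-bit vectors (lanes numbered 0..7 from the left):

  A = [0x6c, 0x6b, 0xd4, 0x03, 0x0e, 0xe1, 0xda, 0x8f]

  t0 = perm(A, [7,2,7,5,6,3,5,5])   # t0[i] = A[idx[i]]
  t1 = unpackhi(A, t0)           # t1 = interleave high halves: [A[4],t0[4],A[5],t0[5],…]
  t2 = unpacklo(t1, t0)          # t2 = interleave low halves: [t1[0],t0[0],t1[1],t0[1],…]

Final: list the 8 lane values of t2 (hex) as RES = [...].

RES = [0x0e, 0x8f, 0xda, 0xd4, 0xe1, 0x8f, 0x03, 0xe1]

  t0: 8f d4 8f e1 da 03 e1 e1
  t1: 0e da e1 03 da e1 8f e1
  t2: 0e 8f da d4 e1 8f 03 e1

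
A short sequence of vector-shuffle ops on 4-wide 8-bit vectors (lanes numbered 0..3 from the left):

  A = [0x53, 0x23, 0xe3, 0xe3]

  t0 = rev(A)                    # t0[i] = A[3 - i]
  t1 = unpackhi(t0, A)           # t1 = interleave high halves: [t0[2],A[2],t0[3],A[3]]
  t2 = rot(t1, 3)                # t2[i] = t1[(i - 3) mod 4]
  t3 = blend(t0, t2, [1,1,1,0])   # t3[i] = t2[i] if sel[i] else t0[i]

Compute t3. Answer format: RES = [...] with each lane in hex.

RES = [ 0xe3  0x53  0xe3  0x53 ]

→ t0 |e3|e3|23|53|
→ t1 |23|e3|53|e3|
→ t2 |e3|53|e3|23|
→ t3 |e3|53|e3|53|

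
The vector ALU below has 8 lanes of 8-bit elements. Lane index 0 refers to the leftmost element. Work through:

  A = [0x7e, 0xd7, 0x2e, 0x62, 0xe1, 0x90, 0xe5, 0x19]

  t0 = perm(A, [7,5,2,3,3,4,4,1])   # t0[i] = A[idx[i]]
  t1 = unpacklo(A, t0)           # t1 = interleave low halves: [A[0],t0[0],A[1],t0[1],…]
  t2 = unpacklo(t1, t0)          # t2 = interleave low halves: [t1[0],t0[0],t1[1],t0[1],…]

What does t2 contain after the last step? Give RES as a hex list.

RES = [0x7e, 0x19, 0x19, 0x90, 0xd7, 0x2e, 0x90, 0x62]

  t0: 19 90 2e 62 62 e1 e1 d7
  t1: 7e 19 d7 90 2e 2e 62 62
  t2: 7e 19 19 90 d7 2e 90 62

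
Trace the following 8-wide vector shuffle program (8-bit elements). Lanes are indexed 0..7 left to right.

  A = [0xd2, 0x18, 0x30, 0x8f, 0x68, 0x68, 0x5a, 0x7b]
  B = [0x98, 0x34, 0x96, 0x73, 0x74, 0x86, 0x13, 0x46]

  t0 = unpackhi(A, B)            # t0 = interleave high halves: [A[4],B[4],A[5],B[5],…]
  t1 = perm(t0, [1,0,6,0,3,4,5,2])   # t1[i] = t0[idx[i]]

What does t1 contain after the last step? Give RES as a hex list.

RES = [0x74, 0x68, 0x7b, 0x68, 0x86, 0x5a, 0x13, 0x68]

  t0: 68 74 68 86 5a 13 7b 46
  t1: 74 68 7b 68 86 5a 13 68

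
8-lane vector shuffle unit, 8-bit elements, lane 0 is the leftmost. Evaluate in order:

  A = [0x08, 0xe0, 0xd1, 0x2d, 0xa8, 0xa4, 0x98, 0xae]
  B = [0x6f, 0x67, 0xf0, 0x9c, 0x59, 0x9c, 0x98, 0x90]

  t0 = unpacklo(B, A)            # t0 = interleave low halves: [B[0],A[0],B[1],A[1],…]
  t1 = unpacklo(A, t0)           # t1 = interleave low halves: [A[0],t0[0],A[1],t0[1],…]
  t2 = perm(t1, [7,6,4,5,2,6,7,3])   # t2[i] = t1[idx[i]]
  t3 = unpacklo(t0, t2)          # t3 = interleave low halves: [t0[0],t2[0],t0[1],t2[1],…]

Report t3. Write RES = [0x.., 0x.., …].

RES = [ 0x6f  0xe0  0x08  0x2d  0x67  0xd1  0xe0  0x67 ]

  t0: 6f 08 67 e0 f0 d1 9c 2d
  t1: 08 6f e0 08 d1 67 2d e0
  t2: e0 2d d1 67 e0 2d e0 08
  t3: 6f e0 08 2d 67 d1 e0 67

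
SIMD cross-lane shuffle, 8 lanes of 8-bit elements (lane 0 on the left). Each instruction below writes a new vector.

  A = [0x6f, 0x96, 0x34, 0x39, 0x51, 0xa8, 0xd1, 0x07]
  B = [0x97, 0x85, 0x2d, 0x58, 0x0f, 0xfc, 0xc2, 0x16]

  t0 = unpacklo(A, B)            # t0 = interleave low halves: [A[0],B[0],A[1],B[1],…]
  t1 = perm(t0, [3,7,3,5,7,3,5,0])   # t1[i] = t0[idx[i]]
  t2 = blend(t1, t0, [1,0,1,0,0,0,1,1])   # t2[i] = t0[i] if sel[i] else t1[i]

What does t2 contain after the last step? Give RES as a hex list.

  t0: 6f 97 96 85 34 2d 39 58
  t1: 85 58 85 2d 58 85 2d 6f
  t2: 6f 58 96 2d 58 85 39 58

RES = [ 0x6f  0x58  0x96  0x2d  0x58  0x85  0x39  0x58 ]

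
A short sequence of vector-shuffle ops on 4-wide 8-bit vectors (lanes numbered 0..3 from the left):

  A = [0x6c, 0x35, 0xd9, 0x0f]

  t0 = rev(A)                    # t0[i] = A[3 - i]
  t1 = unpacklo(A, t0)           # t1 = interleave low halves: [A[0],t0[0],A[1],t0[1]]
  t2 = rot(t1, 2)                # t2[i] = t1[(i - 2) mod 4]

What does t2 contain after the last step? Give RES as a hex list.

  t0: 0f d9 35 6c
  t1: 6c 0f 35 d9
  t2: 35 d9 6c 0f

RES = [0x35, 0xd9, 0x6c, 0x0f]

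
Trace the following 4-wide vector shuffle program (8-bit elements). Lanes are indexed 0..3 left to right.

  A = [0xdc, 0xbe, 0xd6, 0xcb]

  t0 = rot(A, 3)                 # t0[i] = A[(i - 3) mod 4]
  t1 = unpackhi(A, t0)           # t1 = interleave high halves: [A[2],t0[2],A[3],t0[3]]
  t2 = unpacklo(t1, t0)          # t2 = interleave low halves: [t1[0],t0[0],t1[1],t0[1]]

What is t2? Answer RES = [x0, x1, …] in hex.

RES = [ 0xd6  0xbe  0xcb  0xd6 ]

→ t0 |be|d6|cb|dc|
→ t1 |d6|cb|cb|dc|
→ t2 |d6|be|cb|d6|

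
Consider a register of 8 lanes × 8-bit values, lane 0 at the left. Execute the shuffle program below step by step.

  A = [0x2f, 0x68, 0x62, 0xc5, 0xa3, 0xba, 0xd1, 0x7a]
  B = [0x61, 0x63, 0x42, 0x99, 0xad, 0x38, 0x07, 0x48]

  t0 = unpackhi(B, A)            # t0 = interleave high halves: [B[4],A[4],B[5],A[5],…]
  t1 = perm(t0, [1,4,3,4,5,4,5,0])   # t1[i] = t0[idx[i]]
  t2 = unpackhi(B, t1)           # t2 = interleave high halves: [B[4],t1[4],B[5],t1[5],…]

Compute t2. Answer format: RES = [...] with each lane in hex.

→ t0 |ad|a3|38|ba|07|d1|48|7a|
→ t1 |a3|07|ba|07|d1|07|d1|ad|
→ t2 |ad|d1|38|07|07|d1|48|ad|

RES = [ 0xad  0xd1  0x38  0x07  0x07  0xd1  0x48  0xad ]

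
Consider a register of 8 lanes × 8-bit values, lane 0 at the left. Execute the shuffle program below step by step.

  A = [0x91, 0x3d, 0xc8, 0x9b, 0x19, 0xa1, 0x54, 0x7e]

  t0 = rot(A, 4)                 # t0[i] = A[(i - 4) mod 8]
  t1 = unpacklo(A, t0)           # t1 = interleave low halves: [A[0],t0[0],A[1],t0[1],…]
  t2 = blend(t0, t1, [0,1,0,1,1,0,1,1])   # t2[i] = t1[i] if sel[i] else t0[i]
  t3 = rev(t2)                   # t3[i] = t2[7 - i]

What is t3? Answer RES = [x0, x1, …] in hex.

RES = [0x7e, 0x9b, 0x3d, 0xc8, 0xa1, 0x54, 0x19, 0x19]

→ t0 |19|a1|54|7e|91|3d|c8|9b|
→ t1 |91|19|3d|a1|c8|54|9b|7e|
→ t2 |19|19|54|a1|c8|3d|9b|7e|
→ t3 |7e|9b|3d|c8|a1|54|19|19|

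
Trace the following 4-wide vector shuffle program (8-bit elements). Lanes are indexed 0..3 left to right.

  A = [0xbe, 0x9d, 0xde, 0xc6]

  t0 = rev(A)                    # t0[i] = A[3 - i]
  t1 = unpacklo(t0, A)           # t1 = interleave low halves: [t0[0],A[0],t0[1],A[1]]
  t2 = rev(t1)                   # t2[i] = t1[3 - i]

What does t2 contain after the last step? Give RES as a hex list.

→ t0 |c6|de|9d|be|
→ t1 |c6|be|de|9d|
→ t2 |9d|de|be|c6|

RES = [0x9d, 0xde, 0xbe, 0xc6]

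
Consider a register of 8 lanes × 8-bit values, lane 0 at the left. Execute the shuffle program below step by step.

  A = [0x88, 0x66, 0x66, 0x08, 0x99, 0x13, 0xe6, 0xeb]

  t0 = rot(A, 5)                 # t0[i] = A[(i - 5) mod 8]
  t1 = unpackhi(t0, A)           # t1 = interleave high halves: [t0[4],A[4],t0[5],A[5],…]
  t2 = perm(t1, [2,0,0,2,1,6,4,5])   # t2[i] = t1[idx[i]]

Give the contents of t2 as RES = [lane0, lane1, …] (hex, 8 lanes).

  t0: 08 99 13 e6 eb 88 66 66
  t1: eb 99 88 13 66 e6 66 eb
  t2: 88 eb eb 88 99 66 66 e6

RES = [ 0x88  0xeb  0xeb  0x88  0x99  0x66  0x66  0xe6 ]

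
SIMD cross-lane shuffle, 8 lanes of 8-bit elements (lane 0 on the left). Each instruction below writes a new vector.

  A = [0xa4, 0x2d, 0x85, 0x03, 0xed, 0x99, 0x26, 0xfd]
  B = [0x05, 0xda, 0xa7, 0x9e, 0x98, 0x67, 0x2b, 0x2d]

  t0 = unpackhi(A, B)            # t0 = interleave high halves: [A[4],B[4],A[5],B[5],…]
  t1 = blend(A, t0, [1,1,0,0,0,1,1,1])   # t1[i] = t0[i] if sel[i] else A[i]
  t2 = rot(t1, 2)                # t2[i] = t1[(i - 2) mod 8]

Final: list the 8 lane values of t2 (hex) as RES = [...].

RES = [0xfd, 0x2d, 0xed, 0x98, 0x85, 0x03, 0xed, 0x2b]

→ t0 |ed|98|99|67|26|2b|fd|2d|
→ t1 |ed|98|85|03|ed|2b|fd|2d|
→ t2 |fd|2d|ed|98|85|03|ed|2b|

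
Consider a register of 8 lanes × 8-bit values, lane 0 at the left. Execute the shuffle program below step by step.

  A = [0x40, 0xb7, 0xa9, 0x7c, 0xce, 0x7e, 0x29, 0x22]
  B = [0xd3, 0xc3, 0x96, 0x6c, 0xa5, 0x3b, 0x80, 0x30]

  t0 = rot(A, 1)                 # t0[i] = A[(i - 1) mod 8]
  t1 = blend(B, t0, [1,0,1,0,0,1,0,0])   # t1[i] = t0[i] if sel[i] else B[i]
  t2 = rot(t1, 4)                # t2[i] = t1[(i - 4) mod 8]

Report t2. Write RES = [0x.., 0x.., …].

→ t0 |22|40|b7|a9|7c|ce|7e|29|
→ t1 |22|c3|b7|6c|a5|ce|80|30|
→ t2 |a5|ce|80|30|22|c3|b7|6c|

RES = [ 0xa5  0xce  0x80  0x30  0x22  0xc3  0xb7  0x6c ]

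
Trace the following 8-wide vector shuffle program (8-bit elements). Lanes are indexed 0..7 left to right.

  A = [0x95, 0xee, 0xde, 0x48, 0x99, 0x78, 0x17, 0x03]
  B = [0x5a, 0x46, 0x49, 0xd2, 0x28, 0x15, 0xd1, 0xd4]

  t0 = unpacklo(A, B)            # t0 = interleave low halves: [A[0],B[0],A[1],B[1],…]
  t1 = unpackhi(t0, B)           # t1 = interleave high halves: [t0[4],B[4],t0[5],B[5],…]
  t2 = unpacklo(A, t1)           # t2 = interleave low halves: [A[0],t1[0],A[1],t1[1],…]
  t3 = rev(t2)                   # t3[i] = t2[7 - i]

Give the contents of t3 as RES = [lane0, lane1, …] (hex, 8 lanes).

  t0: 95 5a ee 46 de 49 48 d2
  t1: de 28 49 15 48 d1 d2 d4
  t2: 95 de ee 28 de 49 48 15
  t3: 15 48 49 de 28 ee de 95

RES = [ 0x15  0x48  0x49  0xde  0x28  0xee  0xde  0x95 ]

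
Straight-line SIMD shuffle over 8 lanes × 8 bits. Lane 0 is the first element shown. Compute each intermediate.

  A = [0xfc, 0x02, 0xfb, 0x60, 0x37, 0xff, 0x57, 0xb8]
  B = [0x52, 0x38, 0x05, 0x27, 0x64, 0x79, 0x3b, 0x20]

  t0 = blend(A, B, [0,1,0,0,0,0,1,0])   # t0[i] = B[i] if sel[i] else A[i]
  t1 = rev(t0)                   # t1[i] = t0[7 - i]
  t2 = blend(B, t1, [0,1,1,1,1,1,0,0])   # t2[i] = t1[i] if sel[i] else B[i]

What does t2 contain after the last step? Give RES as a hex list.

t0 = [0xfc, 0x38, 0xfb, 0x60, 0x37, 0xff, 0x3b, 0xb8]
t1 = [0xb8, 0x3b, 0xff, 0x37, 0x60, 0xfb, 0x38, 0xfc]
t2 = [0x52, 0x3b, 0xff, 0x37, 0x60, 0xfb, 0x3b, 0x20]

RES = [0x52, 0x3b, 0xff, 0x37, 0x60, 0xfb, 0x3b, 0x20]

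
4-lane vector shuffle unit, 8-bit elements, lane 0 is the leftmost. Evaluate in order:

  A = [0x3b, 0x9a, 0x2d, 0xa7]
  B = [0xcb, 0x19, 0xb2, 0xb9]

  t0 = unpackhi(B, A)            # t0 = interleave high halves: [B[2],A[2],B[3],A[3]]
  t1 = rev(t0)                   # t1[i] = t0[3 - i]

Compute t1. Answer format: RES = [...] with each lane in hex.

→ t0 |b2|2d|b9|a7|
→ t1 |a7|b9|2d|b2|

RES = [0xa7, 0xb9, 0x2d, 0xb2]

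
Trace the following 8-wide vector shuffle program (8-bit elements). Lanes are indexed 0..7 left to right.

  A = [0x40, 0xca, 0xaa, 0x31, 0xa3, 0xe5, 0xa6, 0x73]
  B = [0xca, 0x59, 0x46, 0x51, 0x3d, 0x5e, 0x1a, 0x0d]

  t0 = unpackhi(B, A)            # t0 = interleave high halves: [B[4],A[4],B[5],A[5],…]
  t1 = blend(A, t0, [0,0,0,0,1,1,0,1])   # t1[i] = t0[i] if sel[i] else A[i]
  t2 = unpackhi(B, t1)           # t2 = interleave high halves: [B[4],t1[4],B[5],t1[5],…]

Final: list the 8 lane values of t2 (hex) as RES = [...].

  t0: 3d a3 5e e5 1a a6 0d 73
  t1: 40 ca aa 31 1a a6 a6 73
  t2: 3d 1a 5e a6 1a a6 0d 73

RES = [0x3d, 0x1a, 0x5e, 0xa6, 0x1a, 0xa6, 0x0d, 0x73]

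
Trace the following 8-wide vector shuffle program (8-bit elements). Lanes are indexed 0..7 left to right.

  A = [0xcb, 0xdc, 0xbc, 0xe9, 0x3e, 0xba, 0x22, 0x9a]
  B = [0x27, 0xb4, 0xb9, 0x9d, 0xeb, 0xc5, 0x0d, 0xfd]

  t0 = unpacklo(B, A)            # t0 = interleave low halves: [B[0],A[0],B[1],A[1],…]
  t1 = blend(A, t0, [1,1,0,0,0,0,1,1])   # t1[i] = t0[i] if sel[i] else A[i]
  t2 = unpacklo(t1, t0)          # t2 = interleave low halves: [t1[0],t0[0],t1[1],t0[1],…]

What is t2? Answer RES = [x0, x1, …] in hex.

RES = [ 0x27  0x27  0xcb  0xcb  0xbc  0xb4  0xe9  0xdc ]

t0 = [0x27, 0xcb, 0xb4, 0xdc, 0xb9, 0xbc, 0x9d, 0xe9]
t1 = [0x27, 0xcb, 0xbc, 0xe9, 0x3e, 0xba, 0x9d, 0xe9]
t2 = [0x27, 0x27, 0xcb, 0xcb, 0xbc, 0xb4, 0xe9, 0xdc]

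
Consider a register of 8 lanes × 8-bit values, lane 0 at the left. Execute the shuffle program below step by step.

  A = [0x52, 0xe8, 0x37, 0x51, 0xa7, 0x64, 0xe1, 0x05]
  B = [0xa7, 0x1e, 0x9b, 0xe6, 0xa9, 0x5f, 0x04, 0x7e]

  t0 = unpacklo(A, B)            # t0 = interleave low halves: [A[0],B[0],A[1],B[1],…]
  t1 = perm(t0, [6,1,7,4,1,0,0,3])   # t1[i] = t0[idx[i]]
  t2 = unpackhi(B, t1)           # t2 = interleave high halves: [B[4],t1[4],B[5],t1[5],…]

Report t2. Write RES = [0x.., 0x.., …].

→ t0 |52|a7|e8|1e|37|9b|51|e6|
→ t1 |51|a7|e6|37|a7|52|52|1e|
→ t2 |a9|a7|5f|52|04|52|7e|1e|

RES = [0xa9, 0xa7, 0x5f, 0x52, 0x04, 0x52, 0x7e, 0x1e]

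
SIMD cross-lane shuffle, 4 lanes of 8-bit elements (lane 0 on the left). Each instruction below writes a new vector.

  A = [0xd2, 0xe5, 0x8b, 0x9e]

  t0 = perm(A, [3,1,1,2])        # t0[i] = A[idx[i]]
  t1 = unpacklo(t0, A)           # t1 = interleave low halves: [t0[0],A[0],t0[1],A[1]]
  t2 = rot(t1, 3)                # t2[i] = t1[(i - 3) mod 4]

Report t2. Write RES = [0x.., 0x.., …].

→ t0 |9e|e5|e5|8b|
→ t1 |9e|d2|e5|e5|
→ t2 |d2|e5|e5|9e|

RES = [ 0xd2  0xe5  0xe5  0x9e ]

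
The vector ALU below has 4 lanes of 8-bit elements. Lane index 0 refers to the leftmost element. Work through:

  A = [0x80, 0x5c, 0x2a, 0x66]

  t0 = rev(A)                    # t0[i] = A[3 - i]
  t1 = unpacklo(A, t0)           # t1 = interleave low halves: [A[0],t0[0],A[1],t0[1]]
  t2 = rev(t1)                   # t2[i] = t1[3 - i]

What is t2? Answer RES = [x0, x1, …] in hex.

RES = [0x2a, 0x5c, 0x66, 0x80]

→ t0 |66|2a|5c|80|
→ t1 |80|66|5c|2a|
→ t2 |2a|5c|66|80|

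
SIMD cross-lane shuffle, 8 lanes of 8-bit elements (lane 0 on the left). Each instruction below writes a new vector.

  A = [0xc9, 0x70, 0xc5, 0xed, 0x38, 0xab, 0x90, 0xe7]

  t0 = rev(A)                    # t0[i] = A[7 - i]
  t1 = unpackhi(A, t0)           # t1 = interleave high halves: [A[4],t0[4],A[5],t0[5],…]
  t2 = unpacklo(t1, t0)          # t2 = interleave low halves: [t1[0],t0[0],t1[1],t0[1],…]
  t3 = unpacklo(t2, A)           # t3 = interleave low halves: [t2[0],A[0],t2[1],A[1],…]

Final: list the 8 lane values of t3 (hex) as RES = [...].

RES = [ 0x38  0xc9  0xe7  0x70  0xed  0xc5  0x90  0xed ]

→ t0 |e7|90|ab|38|ed|c5|70|c9|
→ t1 |38|ed|ab|c5|90|70|e7|c9|
→ t2 |38|e7|ed|90|ab|ab|c5|38|
→ t3 |38|c9|e7|70|ed|c5|90|ed|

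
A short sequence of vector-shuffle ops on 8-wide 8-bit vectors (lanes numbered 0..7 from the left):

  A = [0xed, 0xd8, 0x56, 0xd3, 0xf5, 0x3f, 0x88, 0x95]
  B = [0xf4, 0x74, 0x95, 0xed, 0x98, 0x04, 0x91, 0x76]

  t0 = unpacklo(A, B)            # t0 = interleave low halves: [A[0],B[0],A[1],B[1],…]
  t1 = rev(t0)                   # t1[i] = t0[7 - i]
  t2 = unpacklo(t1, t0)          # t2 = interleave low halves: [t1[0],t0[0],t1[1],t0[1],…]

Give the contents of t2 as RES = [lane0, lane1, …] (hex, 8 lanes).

RES = [0xed, 0xed, 0xd3, 0xf4, 0x95, 0xd8, 0x56, 0x74]

  t0: ed f4 d8 74 56 95 d3 ed
  t1: ed d3 95 56 74 d8 f4 ed
  t2: ed ed d3 f4 95 d8 56 74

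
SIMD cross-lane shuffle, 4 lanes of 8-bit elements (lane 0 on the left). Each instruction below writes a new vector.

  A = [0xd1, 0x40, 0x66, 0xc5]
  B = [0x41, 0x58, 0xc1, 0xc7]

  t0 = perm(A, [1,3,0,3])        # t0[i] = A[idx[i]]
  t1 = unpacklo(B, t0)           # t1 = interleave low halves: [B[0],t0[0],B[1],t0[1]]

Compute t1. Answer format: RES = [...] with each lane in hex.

t0 = [0x40, 0xc5, 0xd1, 0xc5]
t1 = [0x41, 0x40, 0x58, 0xc5]

RES = [0x41, 0x40, 0x58, 0xc5]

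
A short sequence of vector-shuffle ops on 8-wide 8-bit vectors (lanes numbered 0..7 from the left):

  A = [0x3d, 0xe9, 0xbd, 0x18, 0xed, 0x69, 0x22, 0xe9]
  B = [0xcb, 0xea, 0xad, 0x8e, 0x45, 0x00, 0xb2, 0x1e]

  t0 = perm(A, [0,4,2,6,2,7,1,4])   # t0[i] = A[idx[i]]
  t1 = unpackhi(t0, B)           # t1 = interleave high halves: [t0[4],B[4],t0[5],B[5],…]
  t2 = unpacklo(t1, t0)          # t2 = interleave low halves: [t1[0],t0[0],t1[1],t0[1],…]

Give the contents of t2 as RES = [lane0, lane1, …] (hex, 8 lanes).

t0 = [0x3d, 0xed, 0xbd, 0x22, 0xbd, 0xe9, 0xe9, 0xed]
t1 = [0xbd, 0x45, 0xe9, 0x00, 0xe9, 0xb2, 0xed, 0x1e]
t2 = [0xbd, 0x3d, 0x45, 0xed, 0xe9, 0xbd, 0x00, 0x22]

RES = [ 0xbd  0x3d  0x45  0xed  0xe9  0xbd  0x00  0x22 ]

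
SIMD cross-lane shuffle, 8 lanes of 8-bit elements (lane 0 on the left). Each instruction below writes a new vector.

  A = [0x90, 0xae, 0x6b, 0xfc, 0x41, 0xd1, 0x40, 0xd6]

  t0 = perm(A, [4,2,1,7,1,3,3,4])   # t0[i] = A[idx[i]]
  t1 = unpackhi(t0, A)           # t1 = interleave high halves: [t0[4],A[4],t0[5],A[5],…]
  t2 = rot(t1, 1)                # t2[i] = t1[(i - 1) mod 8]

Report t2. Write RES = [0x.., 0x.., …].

RES = [ 0xd6  0xae  0x41  0xfc  0xd1  0xfc  0x40  0x41 ]

→ t0 |41|6b|ae|d6|ae|fc|fc|41|
→ t1 |ae|41|fc|d1|fc|40|41|d6|
→ t2 |d6|ae|41|fc|d1|fc|40|41|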